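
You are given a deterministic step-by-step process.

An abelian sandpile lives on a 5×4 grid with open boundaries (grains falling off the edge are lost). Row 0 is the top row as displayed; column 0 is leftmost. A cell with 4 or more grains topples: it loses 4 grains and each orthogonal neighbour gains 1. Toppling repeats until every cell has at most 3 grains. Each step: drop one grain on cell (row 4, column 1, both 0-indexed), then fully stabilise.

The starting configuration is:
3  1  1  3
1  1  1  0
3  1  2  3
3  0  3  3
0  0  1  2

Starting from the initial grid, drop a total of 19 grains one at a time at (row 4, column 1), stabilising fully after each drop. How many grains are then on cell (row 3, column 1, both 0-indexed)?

0) 3  1  1  3
1  1  1  0
3  1  2  3
3  0  3  3
0  0  1  2
1) 3  1  1  3
1  1  1  0
3  1  2  3
3  0  3  3
0  1  1  2
2) 3  1  1  3
1  1  1  0
3  1  2  3
3  0  3  3
0  2  1  2
3) 3  1  1  3
1  1  1  0
3  1  2  3
3  0  3  3
0  3  1  2
4) 3  1  1  3
1  1  1  0
3  1  2  3
3  1  3  3
1  0  2  2
5) 3  1  1  3
1  1  1  0
3  1  2  3
3  1  3  3
1  1  2  2
6) 3  1  1  3
1  1  1  0
3  1  2  3
3  1  3  3
1  2  2  2
7) 3  1  1  3
1  1  1  0
3  1  2  3
3  1  3  3
1  3  2  2
8) 3  1  1  3
1  1  1  0
3  1  2  3
3  2  3  3
2  0  3  2
9) 3  1  1  3
1  1  1  0
3  1  2  3
3  2  3  3
2  1  3  2
10) 3  1  1  3
1  1  1  0
3  1  2  3
3  2  3  3
2  2  3  2
11) 3  1  1  3
1  1  1  0
3  1  2  3
3  2  3  3
2  3  3  2
12) 3  1  1  3
2  2  2  1
1  0  1  1
2  2  3  2
0  3  2  0
13) 3  1  1  3
2  2  2  1
1  0  1  1
2  3  3  2
1  0  3  0
14) 3  1  1  3
2  2  2  1
1  0  1  1
2  3  3  2
1  1  3  0
15) 3  1  1  3
2  2  2  1
1  0  1  1
2  3  3  2
1  2  3  0
16) 3  1  1  3
2  2  2  1
1  0  1  1
2  3  3  2
1  3  3  0
17) 3  1  1  3
2  2  2  1
1  1  2  1
3  1  1  3
2  2  1  1
18) 3  1  1  3
2  2  2  1
1  1  2  1
3  1  1  3
2  3  1  1
19) 3  1  1  3
2  2  2  1
1  1  2  1
3  2  1  3
3  0  2  1

2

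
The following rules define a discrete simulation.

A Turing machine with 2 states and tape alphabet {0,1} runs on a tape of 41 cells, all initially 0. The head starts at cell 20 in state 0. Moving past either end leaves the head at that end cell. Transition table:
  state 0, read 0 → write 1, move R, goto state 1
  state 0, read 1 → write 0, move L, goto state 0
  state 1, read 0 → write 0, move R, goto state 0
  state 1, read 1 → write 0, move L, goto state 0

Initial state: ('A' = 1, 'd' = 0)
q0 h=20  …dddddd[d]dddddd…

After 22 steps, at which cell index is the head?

t=0: q0 h=20  …dddddd[d]dddddd…
t=1: q1 h=21  …dddddA[d]dddddd…
t=2: q0 h=22  …ddddAd[d]dddddd…
t=3: q1 h=23  …dddAdA[d]dddddd…
t=4: q0 h=24  …ddAdAd[d]dddddd…
t=5: q1 h=25  …dAdAdA[d]dddddd…
t=6: q0 h=26  …AdAdAd[d]dddddd…
t=7: q1 h=27  …dAdAdA[d]dddddd…
t=8: q0 h=28  …AdAdAd[d]dddddd…
t=9: q1 h=29  …dAdAdA[d]dddddd…
t=10: q0 h=30  …AdAdAd[d]dddddd…
t=11: q1 h=31  …dAdAdA[d]dddddd…
t=12: q0 h=32  …AdAdAd[d]dddddd…
t=13: q1 h=33  …dAdAdA[d]dddddd…
t=14: q0 h=34  …AdAdAd[d]dddddd|
t=15: q1 h=35  …dAdAdA[d]ddddd|
t=16: q0 h=36  …AdAdAd[d]dddd|
t=17: q1 h=37  …dAdAdA[d]ddd|
t=18: q0 h=38  …AdAdAd[d]dd|
t=19: q1 h=39  …dAdAdA[d]d|
t=20: q0 h=40  …AdAdAd[d]|
t=21: q1 h=40  …AdAdAd[A]|
t=22: q0 h=39  …dAdAdA[d]d|

39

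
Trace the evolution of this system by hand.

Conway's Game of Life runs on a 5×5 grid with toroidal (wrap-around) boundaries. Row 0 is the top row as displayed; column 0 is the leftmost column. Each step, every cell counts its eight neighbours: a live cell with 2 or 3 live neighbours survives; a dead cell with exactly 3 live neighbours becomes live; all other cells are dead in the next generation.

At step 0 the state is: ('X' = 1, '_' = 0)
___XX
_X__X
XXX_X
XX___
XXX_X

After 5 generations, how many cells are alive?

t=0: ___XX
_X__X
XXX_X
XX___
XXX_X
t=1: _____
_X___
__XXX
_____
__X__
t=2: _____
__XX_
__XX_
__X__
_____
t=3: _____
__XX_
_X___
__XX_
_____
t=4: _____
__X__
_X___
__X__
_____
t=5: _____
_____
_XX__
_____
_____

2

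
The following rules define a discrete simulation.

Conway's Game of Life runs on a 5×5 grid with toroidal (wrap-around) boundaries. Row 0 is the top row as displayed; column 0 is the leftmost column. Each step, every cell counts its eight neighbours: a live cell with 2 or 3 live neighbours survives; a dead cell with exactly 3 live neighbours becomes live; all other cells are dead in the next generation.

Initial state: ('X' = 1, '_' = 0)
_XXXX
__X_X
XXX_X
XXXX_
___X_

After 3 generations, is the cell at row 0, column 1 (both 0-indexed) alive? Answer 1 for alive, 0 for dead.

1

gen 0: _XXXX
__X_X
XXX_X
XXXX_
___X_
gen 1: XX__X
_____
_____
_____
_____
gen 2: X____
X____
_____
_____
X____
gen 3: XX__X
_____
_____
_____
_____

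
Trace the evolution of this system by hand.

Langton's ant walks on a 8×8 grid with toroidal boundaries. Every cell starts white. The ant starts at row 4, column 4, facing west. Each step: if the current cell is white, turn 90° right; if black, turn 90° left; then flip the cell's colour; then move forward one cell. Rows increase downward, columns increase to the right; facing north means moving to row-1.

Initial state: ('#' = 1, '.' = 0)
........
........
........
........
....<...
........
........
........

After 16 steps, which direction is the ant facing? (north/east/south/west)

west

t=0: ........
........
........
........
....<...
........
........
........
t=1: ........
........
........
....^...
....#...
........
........
........
t=2: ........
........
........
....#>..
....#...
........
........
........
t=3: ........
........
........
....##..
....#v..
........
........
........
t=4: ........
........
........
....##..
....<#..
........
........
........
t=5: ........
........
........
....##..
.....#..
....v...
........
........
t=6: ........
........
........
....##..
.....#..
...<#...
........
........
t=7: ........
........
........
....##..
...^.#..
...##...
........
........
t=8: ........
........
........
....##..
...#>#..
...##...
........
........
t=9: ........
........
........
....##..
...###..
...#v...
........
........
t=10: ........
........
........
....##..
...###..
...#.>..
........
........
t=11: ........
........
........
....##..
...###..
...#.#..
.....v..
........
t=12: ........
........
........
....##..
...###..
...#.#..
....<#..
........
t=13: ........
........
........
....##..
...###..
...#^#..
....##..
........
t=14: ........
........
........
....##..
...###..
...##>..
....##..
........
t=15: ........
........
........
....##..
...##^..
...##...
....##..
........
t=16: ........
........
........
....##..
...#<...
...##...
....##..
........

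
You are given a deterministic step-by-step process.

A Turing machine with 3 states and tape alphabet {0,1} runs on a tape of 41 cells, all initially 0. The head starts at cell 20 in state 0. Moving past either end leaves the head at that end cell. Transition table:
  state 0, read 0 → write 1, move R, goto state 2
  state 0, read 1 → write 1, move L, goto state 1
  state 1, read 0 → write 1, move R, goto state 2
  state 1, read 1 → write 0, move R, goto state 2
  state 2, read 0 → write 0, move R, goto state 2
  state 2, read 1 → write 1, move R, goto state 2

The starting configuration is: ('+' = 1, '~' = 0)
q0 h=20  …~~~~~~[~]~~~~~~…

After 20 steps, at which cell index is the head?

40

step 0: q0 h=20  …~~~~~~[~]~~~~~~…
step 1: q2 h=21  …~~~~~+[~]~~~~~~…
step 2: q2 h=22  …~~~~+~[~]~~~~~~…
step 3: q2 h=23  …~~~+~~[~]~~~~~~…
step 4: q2 h=24  …~~+~~~[~]~~~~~~…
step 5: q2 h=25  …~+~~~~[~]~~~~~~…
step 6: q2 h=26  …+~~~~~[~]~~~~~~…
step 7: q2 h=27  …~~~~~~[~]~~~~~~…
step 8: q2 h=28  …~~~~~~[~]~~~~~~…
step 9: q2 h=29  …~~~~~~[~]~~~~~~…
step 10: q2 h=30  …~~~~~~[~]~~~~~~…
step 11: q2 h=31  …~~~~~~[~]~~~~~~…
step 12: q2 h=32  …~~~~~~[~]~~~~~~…
step 13: q2 h=33  …~~~~~~[~]~~~~~~…
step 14: q2 h=34  …~~~~~~[~]~~~~~~|
step 15: q2 h=35  …~~~~~~[~]~~~~~|
step 16: q2 h=36  …~~~~~~[~]~~~~|
step 17: q2 h=37  …~~~~~~[~]~~~|
step 18: q2 h=38  …~~~~~~[~]~~|
step 19: q2 h=39  …~~~~~~[~]~|
step 20: q2 h=40  …~~~~~~[~]|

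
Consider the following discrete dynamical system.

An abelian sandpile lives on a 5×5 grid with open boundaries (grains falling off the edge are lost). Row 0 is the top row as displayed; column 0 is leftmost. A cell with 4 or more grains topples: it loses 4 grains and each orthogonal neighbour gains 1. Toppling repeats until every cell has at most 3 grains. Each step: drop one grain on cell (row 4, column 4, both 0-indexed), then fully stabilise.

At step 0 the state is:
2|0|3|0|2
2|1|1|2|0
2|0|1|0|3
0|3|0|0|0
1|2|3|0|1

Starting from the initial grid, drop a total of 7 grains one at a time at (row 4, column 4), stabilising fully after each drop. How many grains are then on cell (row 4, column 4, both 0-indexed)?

0) 2|0|3|0|2
2|1|1|2|0
2|0|1|0|3
0|3|0|0|0
1|2|3|0|1
1) 2|0|3|0|2
2|1|1|2|0
2|0|1|0|3
0|3|0|0|0
1|2|3|0|2
2) 2|0|3|0|2
2|1|1|2|0
2|0|1|0|3
0|3|0|0|0
1|2|3|0|3
3) 2|0|3|0|2
2|1|1|2|0
2|0|1|0|3
0|3|0|0|1
1|2|3|1|0
4) 2|0|3|0|2
2|1|1|2|0
2|0|1|0|3
0|3|0|0|1
1|2|3|1|1
5) 2|0|3|0|2
2|1|1|2|0
2|0|1|0|3
0|3|0|0|1
1|2|3|1|2
6) 2|0|3|0|2
2|1|1|2|0
2|0|1|0|3
0|3|0|0|1
1|2|3|1|3
7) 2|0|3|0|2
2|1|1|2|0
2|0|1|0|3
0|3|0|0|2
1|2|3|2|0

0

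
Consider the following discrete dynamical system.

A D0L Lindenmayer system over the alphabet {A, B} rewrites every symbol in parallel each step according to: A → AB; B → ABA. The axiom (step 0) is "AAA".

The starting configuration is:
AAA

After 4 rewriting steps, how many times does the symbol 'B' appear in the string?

0) AAA
1) ABABAB
2) ABABAABABAABABA
3) ABABAABABAABABABAABABAABABABAABABAAB
4) ABABAABABAABABABAABABAABABABAABABAABABAABABABAABABAABABABAABABAABABAABABABAABABAABABABA

36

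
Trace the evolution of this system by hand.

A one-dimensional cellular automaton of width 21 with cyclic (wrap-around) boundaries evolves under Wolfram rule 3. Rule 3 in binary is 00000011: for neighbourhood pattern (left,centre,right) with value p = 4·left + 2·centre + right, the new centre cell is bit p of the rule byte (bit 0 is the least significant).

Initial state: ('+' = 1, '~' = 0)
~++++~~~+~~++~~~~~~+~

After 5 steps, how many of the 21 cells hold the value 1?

9

0) ~++++~~~+~~++~~~~~~+~
1) +~~~~~++~~+~~~+++++~~
2) ~~++++~~~+~~++~~~~~~+
3) ~+~~~~~++~~+~~~+++++~
4) +~~++++~~~+~~++~~~~~~
5) ~~+~~~~~++~~+~~~+++++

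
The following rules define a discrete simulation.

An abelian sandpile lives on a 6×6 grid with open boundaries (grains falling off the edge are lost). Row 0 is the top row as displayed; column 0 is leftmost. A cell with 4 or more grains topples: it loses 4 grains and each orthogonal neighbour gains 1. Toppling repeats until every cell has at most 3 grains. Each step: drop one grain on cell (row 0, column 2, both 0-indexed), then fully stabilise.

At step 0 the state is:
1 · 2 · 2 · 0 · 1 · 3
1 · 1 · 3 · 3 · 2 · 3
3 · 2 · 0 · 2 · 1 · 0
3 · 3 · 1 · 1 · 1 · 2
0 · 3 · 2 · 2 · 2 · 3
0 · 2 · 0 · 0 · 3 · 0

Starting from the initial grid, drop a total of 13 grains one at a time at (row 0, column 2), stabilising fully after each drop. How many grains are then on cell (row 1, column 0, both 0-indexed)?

0) 1 · 2 · 2 · 0 · 1 · 3
1 · 1 · 3 · 3 · 2 · 3
3 · 2 · 0 · 2 · 1 · 0
3 · 3 · 1 · 1 · 1 · 2
0 · 3 · 2 · 2 · 2 · 3
0 · 2 · 0 · 0 · 3 · 0
1) 1 · 2 · 3 · 0 · 1 · 3
1 · 1 · 3 · 3 · 2 · 3
3 · 2 · 0 · 2 · 1 · 0
3 · 3 · 1 · 1 · 1 · 2
0 · 3 · 2 · 2 · 2 · 3
0 · 2 · 0 · 0 · 3 · 0
2) 1 · 3 · 1 · 2 · 1 · 3
1 · 2 · 1 · 0 · 3 · 3
3 · 2 · 1 · 3 · 1 · 0
3 · 3 · 1 · 1 · 1 · 2
0 · 3 · 2 · 2 · 2 · 3
0 · 2 · 0 · 0 · 3 · 0
3) 1 · 3 · 2 · 2 · 1 · 3
1 · 2 · 1 · 0 · 3 · 3
3 · 2 · 1 · 3 · 1 · 0
3 · 3 · 1 · 1 · 1 · 2
0 · 3 · 2 · 2 · 2 · 3
0 · 2 · 0 · 0 · 3 · 0
4) 1 · 3 · 3 · 2 · 1 · 3
1 · 2 · 1 · 0 · 3 · 3
3 · 2 · 1 · 3 · 1 · 0
3 · 3 · 1 · 1 · 1 · 2
0 · 3 · 2 · 2 · 2 · 3
0 · 2 · 0 · 0 · 3 · 0
5) 2 · 0 · 1 · 3 · 1 · 3
1 · 3 · 2 · 0 · 3 · 3
3 · 2 · 1 · 3 · 1 · 0
3 · 3 · 1 · 1 · 1 · 2
0 · 3 · 2 · 2 · 2 · 3
0 · 2 · 0 · 0 · 3 · 0
6) 2 · 0 · 2 · 3 · 1 · 3
1 · 3 · 2 · 0 · 3 · 3
3 · 2 · 1 · 3 · 1 · 0
3 · 3 · 1 · 1 · 1 · 2
0 · 3 · 2 · 2 · 2 · 3
0 · 2 · 0 · 0 · 3 · 0
7) 2 · 0 · 3 · 3 · 1 · 3
1 · 3 · 2 · 0 · 3 · 3
3 · 2 · 1 · 3 · 1 · 0
3 · 3 · 1 · 1 · 1 · 2
0 · 3 · 2 · 2 · 2 · 3
0 · 2 · 0 · 0 · 3 · 0
8) 2 · 1 · 1 · 0 · 2 · 3
1 · 3 · 3 · 1 · 3 · 3
3 · 2 · 1 · 3 · 1 · 0
3 · 3 · 1 · 1 · 1 · 2
0 · 3 · 2 · 2 · 2 · 3
0 · 2 · 0 · 0 · 3 · 0
9) 2 · 1 · 2 · 0 · 2 · 3
1 · 3 · 3 · 1 · 3 · 3
3 · 2 · 1 · 3 · 1 · 0
3 · 3 · 1 · 1 · 1 · 2
0 · 3 · 2 · 2 · 2 · 3
0 · 2 · 0 · 0 · 3 · 0
10) 2 · 1 · 3 · 0 · 2 · 3
1 · 3 · 3 · 1 · 3 · 3
3 · 2 · 1 · 3 · 1 · 0
3 · 3 · 1 · 1 · 1 · 2
0 · 3 · 2 · 2 · 2 · 3
0 · 2 · 0 · 0 · 3 · 0
11) 2 · 3 · 1 · 1 · 2 · 3
2 · 0 · 1 · 2 · 3 · 3
3 · 3 · 2 · 3 · 1 · 0
3 · 3 · 1 · 1 · 1 · 2
0 · 3 · 2 · 2 · 2 · 3
0 · 2 · 0 · 0 · 3 · 0
12) 2 · 3 · 2 · 1 · 2 · 3
2 · 0 · 1 · 2 · 3 · 3
3 · 3 · 2 · 3 · 1 · 0
3 · 3 · 1 · 1 · 1 · 2
0 · 3 · 2 · 2 · 2 · 3
0 · 2 · 0 · 0 · 3 · 0
13) 2 · 3 · 3 · 1 · 2 · 3
2 · 0 · 1 · 2 · 3 · 3
3 · 3 · 2 · 3 · 1 · 0
3 · 3 · 1 · 1 · 1 · 2
0 · 3 · 2 · 2 · 2 · 3
0 · 2 · 0 · 0 · 3 · 0

2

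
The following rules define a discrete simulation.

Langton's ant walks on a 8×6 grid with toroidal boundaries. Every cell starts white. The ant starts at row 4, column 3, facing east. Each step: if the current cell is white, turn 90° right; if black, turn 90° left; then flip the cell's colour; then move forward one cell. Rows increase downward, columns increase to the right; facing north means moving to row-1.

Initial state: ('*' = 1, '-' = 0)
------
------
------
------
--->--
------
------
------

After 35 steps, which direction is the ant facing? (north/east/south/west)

south

gen 0: ------
------
------
------
--->--
------
------
------
gen 1: ------
------
------
------
---*--
---v--
------
------
gen 2: ------
------
------
------
---*--
--<*--
------
------
gen 3: ------
------
------
------
--^*--
--**--
------
------
gen 4: ------
------
------
------
--*>--
--**--
------
------
gen 5: ------
------
------
---^--
--*---
--**--
------
------
gen 6: ------
------
------
---*>-
--*---
--**--
------
------
gen 7: ------
------
------
---**-
--*-v-
--**--
------
------
gen 8: ------
------
------
---**-
--*<*-
--**--
------
------
gen 9: ------
------
------
---^*-
--***-
--**--
------
------
gen 10: ------
------
------
--<-*-
--***-
--**--
------
------
gen 11: ------
------
--^---
--*-*-
--***-
--**--
------
------
gen 12: ------
------
--*>--
--*-*-
--***-
--**--
------
------
gen 13: ------
------
--**--
--*v*-
--***-
--**--
------
------
gen 14: ------
------
--**--
--<**-
--***-
--**--
------
------
gen 15: ------
------
--**--
---**-
--v**-
--**--
------
------
gen 16: ------
------
--**--
---**-
--->*-
--**--
------
------
gen 17: ------
------
--**--
---^*-
----*-
--**--
------
------
gen 18: ------
------
--**--
--<-*-
----*-
--**--
------
------
gen 19: ------
------
--^*--
--*-*-
----*-
--**--
------
------
gen 20: ------
------
-<-*--
--*-*-
----*-
--**--
------
------
gen 21: ------
-^----
-*-*--
--*-*-
----*-
--**--
------
------
gen 22: ------
-*>---
-*-*--
--*-*-
----*-
--**--
------
------
gen 23: ------
-**---
-*v*--
--*-*-
----*-
--**--
------
------
gen 24: ------
-**---
-<**--
--*-*-
----*-
--**--
------
------
gen 25: ------
-**---
--**--
-v*-*-
----*-
--**--
------
------
gen 26: ------
-**---
--**--
<**-*-
----*-
--**--
------
------
gen 27: ------
-**---
^-**--
***-*-
----*-
--**--
------
------
gen 28: ------
-**---
*>**--
***-*-
----*-
--**--
------
------
gen 29: ------
-**---
****--
*v*-*-
----*-
--**--
------
------
gen 30: ------
-**---
****--
*->-*-
----*-
--**--
------
------
gen 31: ------
-**---
**^*--
*---*-
----*-
--**--
------
------
gen 32: ------
-**---
*<-*--
*---*-
----*-
--**--
------
------
gen 33: ------
-**---
*--*--
*v--*-
----*-
--**--
------
------
gen 34: ------
-**---
*--*--
<*--*-
----*-
--**--
------
------
gen 35: ------
-**---
*--*--
-*--*-
v---*-
--**--
------
------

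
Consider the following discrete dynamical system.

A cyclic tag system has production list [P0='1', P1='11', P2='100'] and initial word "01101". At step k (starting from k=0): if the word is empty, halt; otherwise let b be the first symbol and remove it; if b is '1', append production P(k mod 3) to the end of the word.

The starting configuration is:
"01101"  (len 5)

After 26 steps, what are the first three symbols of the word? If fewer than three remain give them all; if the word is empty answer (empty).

gen 0: "01101"  (len 5)
gen 1: "1101"  (len 4)
gen 2: "10111"  (len 5)
gen 3: "0111100"  (len 7)
gen 4: "111100"  (len 6)
gen 5: "1110011"  (len 7)
gen 6: "110011100"  (len 9)
gen 7: "100111001"  (len 9)
gen 8: "0011100111"  (len 10)
gen 9: "011100111"  (len 9)
gen 10: "11100111"  (len 8)
gen 11: "110011111"  (len 9)
gen 12: "10011111100"  (len 11)
gen 13: "00111111001"  (len 11)
gen 14: "0111111001"  (len 10)
gen 15: "111111001"  (len 9)
gen 16: "111110011"  (len 9)
gen 17: "1111001111"  (len 10)
gen 18: "111001111100"  (len 12)
gen 19: "110011111001"  (len 12)
gen 20: "1001111100111"  (len 13)
gen 21: "001111100111100"  (len 15)
gen 22: "01111100111100"  (len 14)
gen 23: "1111100111100"  (len 13)
gen 24: "111100111100100"  (len 15)
gen 25: "111001111001001"  (len 15)
gen 26: "1100111100100111"  (len 16)

110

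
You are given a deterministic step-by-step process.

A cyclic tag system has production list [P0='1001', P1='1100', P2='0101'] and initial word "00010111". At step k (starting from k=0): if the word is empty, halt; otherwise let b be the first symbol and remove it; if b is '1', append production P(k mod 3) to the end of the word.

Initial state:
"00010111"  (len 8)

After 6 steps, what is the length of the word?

step 0: "00010111"  (len 8)
step 1: "0010111"  (len 7)
step 2: "010111"  (len 6)
step 3: "10111"  (len 5)
step 4: "01111001"  (len 8)
step 5: "1111001"  (len 7)
step 6: "1110010101"  (len 10)

10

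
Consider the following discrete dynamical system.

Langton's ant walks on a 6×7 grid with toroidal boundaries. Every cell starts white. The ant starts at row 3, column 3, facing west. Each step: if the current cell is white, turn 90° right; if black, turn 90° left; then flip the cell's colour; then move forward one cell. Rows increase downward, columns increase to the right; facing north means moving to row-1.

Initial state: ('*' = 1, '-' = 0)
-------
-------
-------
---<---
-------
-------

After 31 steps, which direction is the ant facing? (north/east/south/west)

south

t=0: -------
-------
-------
---<---
-------
-------
t=1: -------
-------
---^---
---*---
-------
-------
t=2: -------
-------
---*>--
---*---
-------
-------
t=3: -------
-------
---**--
---*v--
-------
-------
t=4: -------
-------
---**--
---<*--
-------
-------
t=5: -------
-------
---**--
----*--
---v---
-------
t=6: -------
-------
---**--
----*--
--<*---
-------
t=7: -------
-------
---**--
--^-*--
--**---
-------
t=8: -------
-------
---**--
--*>*--
--**---
-------
t=9: -------
-------
---**--
--***--
--*v---
-------
t=10: -------
-------
---**--
--***--
--*->--
-------
t=11: -------
-------
---**--
--***--
--*-*--
----v--
t=12: -------
-------
---**--
--***--
--*-*--
---<*--
t=13: -------
-------
---**--
--***--
--*^*--
---**--
t=14: -------
-------
---**--
--***--
--**>--
---**--
t=15: -------
-------
---**--
--**^--
--**---
---**--
t=16: -------
-------
---**--
--*<---
--**---
---**--
t=17: -------
-------
---**--
--*----
--*v---
---**--
t=18: -------
-------
---**--
--*----
--*->--
---**--
t=19: -------
-------
---**--
--*----
--*-*--
---*v--
t=20: -------
-------
---**--
--*----
--*-*--
---*->-
t=21: -----v-
-------
---**--
--*----
--*-*--
---*-*-
t=22: ----<*-
-------
---**--
--*----
--*-*--
---*-*-
t=23: ----**-
-------
---**--
--*----
--*-*--
---*^*-
t=24: ----**-
-------
---**--
--*----
--*-*--
---**>-
t=25: ----**-
-------
---**--
--*----
--*-*^-
---**--
t=26: ----**-
-------
---**--
--*----
--*-**>
---**--
t=27: ----**-
-------
---**--
--*----
--*-***
---**-v
t=28: ----**-
-------
---**--
--*----
--*-***
---**<*
t=29: ----**-
-------
---**--
--*----
--*-*^*
---****
t=30: ----**-
-------
---**--
--*----
--*-<-*
---****
t=31: ----**-
-------
---**--
--*----
--*---*
---*v**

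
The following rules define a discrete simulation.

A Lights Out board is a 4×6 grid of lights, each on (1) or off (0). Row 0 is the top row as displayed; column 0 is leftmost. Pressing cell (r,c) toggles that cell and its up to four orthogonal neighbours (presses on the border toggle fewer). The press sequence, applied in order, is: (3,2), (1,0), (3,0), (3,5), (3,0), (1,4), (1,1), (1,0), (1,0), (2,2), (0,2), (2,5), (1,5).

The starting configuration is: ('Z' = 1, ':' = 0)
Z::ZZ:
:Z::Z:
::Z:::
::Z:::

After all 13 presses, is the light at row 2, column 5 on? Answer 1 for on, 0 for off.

k=0  Z::ZZ:
:Z::Z:
::Z:::
::Z:::
k=1  Z::ZZ:
:Z::Z:
::::::
:Z:Z::
k=2  :::ZZ:
Z:::Z:
Z:::::
:Z:Z::
k=3  :::ZZ:
Z:::Z:
::::::
Z::Z::
k=4  :::ZZ:
Z:::Z:
:::::Z
Z::ZZZ
k=5  :::ZZ:
Z:::Z:
Z::::Z
:Z:ZZZ
k=6  :::Z::
Z::Z:Z
Z:::ZZ
:Z:ZZZ
k=7  :Z:Z::
:ZZZ:Z
ZZ::ZZ
:Z:ZZZ
k=8  ZZ:Z::
Z:ZZ:Z
:Z::ZZ
:Z:ZZZ
k=9  :Z:Z::
:ZZZ:Z
ZZ::ZZ
:Z:ZZZ
k=10  :Z:Z::
:Z:Z:Z
Z:ZZZZ
:ZZZZZ
k=11  ::Z:::
:ZZZ:Z
Z:ZZZZ
:ZZZZZ
k=12  ::Z:::
:ZZZ::
Z:ZZ::
:ZZZZ:
k=13  ::Z::Z
:ZZZZZ
Z:ZZ:Z
:ZZZZ:

1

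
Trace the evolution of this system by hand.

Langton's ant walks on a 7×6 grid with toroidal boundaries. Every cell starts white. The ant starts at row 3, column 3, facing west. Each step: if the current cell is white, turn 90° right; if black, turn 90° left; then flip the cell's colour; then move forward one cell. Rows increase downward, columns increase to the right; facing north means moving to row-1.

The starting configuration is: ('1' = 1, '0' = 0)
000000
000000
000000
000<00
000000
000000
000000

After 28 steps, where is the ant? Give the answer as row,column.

5,5

gen 0: 000000
000000
000000
000<00
000000
000000
000000
gen 1: 000000
000000
000^00
000100
000000
000000
000000
gen 2: 000000
000000
0001>0
000100
000000
000000
000000
gen 3: 000000
000000
000110
0001v0
000000
000000
000000
gen 4: 000000
000000
000110
000<10
000000
000000
000000
gen 5: 000000
000000
000110
000010
000v00
000000
000000
gen 6: 000000
000000
000110
000010
00<100
000000
000000
gen 7: 000000
000000
000110
00^010
001100
000000
000000
gen 8: 000000
000000
000110
001>10
001100
000000
000000
gen 9: 000000
000000
000110
001110
001v00
000000
000000
gen 10: 000000
000000
000110
001110
0010>0
000000
000000
gen 11: 000000
000000
000110
001110
001010
0000v0
000000
gen 12: 000000
000000
000110
001110
001010
000<10
000000
gen 13: 000000
000000
000110
001110
001^10
000110
000000
gen 14: 000000
000000
000110
001110
0011>0
000110
000000
gen 15: 000000
000000
000110
0011^0
001100
000110
000000
gen 16: 000000
000000
000110
001<00
001100
000110
000000
gen 17: 000000
000000
000110
001000
001v00
000110
000000
gen 18: 000000
000000
000110
001000
0010>0
000110
000000
gen 19: 000000
000000
000110
001000
001010
0001v0
000000
gen 20: 000000
000000
000110
001000
001010
00010>
000000
gen 21: 000000
000000
000110
001000
001010
000101
00000v
gen 22: 000000
000000
000110
001000
001010
000101
0000<1
gen 23: 000000
000000
000110
001000
001010
0001^1
000011
gen 24: 000000
000000
000110
001000
001010
00011>
000011
gen 25: 000000
000000
000110
001000
00101^
000110
000011
gen 26: 000000
000000
000110
001000
>01011
000110
000011
gen 27: 000000
000000
000110
001000
101011
v00110
000011
gen 28: 000000
000000
000110
001000
101011
10011<
000011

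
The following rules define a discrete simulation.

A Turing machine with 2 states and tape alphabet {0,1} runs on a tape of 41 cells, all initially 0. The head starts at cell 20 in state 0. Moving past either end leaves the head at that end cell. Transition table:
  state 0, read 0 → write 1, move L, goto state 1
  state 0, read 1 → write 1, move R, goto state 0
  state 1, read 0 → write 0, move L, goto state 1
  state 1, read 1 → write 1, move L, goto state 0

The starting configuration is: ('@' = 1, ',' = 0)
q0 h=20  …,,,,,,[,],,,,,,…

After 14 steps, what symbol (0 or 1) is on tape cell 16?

0

[0] q0 h=20  …,,,,,,[,],,,,,,…
[1] q1 h=19  …,,,,,,[,]@,,,,,…
[2] q1 h=18  …,,,,,,[,],@,,,,…
[3] q1 h=17  …,,,,,,[,],,@,,,…
[4] q1 h=16  …,,,,,,[,],,,@,,…
[5] q1 h=15  …,,,,,,[,],,,,@,…
[6] q1 h=14  …,,,,,,[,],,,,,@…
[7] q1 h=13  …,,,,,,[,],,,,,,…
[8] q1 h=12  …,,,,,,[,],,,,,,…
[9] q1 h=11  …,,,,,,[,],,,,,,…
[10] q1 h=10  …,,,,,,[,],,,,,,…
[11] q1 h= 9  …,,,,,,[,],,,,,,…
[12] q1 h= 8  …,,,,,,[,],,,,,,…
[13] q1 h= 7  …,,,,,,[,],,,,,,…
[14] q1 h= 6  |,,,,,,[,],,,,,,…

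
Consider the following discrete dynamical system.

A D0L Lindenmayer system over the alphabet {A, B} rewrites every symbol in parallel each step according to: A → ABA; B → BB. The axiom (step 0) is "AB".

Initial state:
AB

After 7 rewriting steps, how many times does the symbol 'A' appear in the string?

0) AB
1) ABABB
2) ABABBABABBBB
3) ABABBABABBBBABABBABABBBBBBBB
4) ABABBABABBBBABABBABABBBBBBBBABABBABABBBBABABBABABBBBBBBBBBBBBBBB
5) ABABBABABBBBABABBABABBBBBBBBABABBABABBBBABABBABABBBBBBBBBB…BBBBBBABABBABABBBBABABBABABBBBBBBBBBBBBBBBBBBBBBBBBBBBBBBB  (len 144)
6) ABABBABABBBBABABBABABBBBBBBBABABBABABBBBABABBABABBBBBBBBBB…BBBBBBBBBBBBBBBBBBBBBBBBBBBBBBBBBBBBBBBBBBBBBBBBBBBBBBBBBB  (len 320)
7) ABABBABABBBBABABBABABBBBBBBBABABBABABBBBABABBABABBBBBBBBBB…BBBBBBBBBBBBBBBBBBBBBBBBBBBBBBBBBBBBBBBBBBBBBBBBBBBBBBBBBB  (len 704)

128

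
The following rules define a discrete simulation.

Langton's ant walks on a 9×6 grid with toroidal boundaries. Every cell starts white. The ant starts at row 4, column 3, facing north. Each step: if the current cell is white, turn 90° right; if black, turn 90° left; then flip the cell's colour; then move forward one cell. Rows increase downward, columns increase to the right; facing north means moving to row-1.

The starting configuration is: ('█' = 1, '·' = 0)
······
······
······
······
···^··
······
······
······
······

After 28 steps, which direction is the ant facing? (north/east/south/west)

north

[0] ······
······
······
······
···^··
······
······
······
······
[1] ······
······
······
······
···█>·
······
······
······
······
[2] ······
······
······
······
···██·
····v·
······
······
······
[3] ······
······
······
······
···██·
···<█·
······
······
······
[4] ······
······
······
······
···^█·
···██·
······
······
······
[5] ······
······
······
······
··<·█·
···██·
······
······
······
[6] ······
······
······
··^···
··█·█·
···██·
······
······
······
[7] ······
······
······
··█>··
··█·█·
···██·
······
······
······
[8] ······
······
······
··██··
··█v█·
···██·
······
······
······
[9] ······
······
······
··██··
··<██·
···██·
······
······
······
[10] ······
······
······
··██··
···██·
··v██·
······
······
······
[11] ······
······
······
··██··
···██·
·<███·
······
······
······
[12] ······
······
······
··██··
·^·██·
·████·
······
······
······
[13] ······
······
······
··██··
·█>██·
·████·
······
······
······
[14] ······
······
······
··██··
·████·
·█v██·
······
······
······
[15] ······
······
······
··██··
·████·
·█·>█·
······
······
······
[16] ······
······
······
··██··
·██^█·
·█··█·
······
······
······
[17] ······
······
······
··██··
·█<·█·
·█··█·
······
······
······
[18] ······
······
······
··██··
·█··█·
·█v·█·
······
······
······
[19] ······
······
······
··██··
·█··█·
·<█·█·
······
······
······
[20] ······
······
······
··██··
·█··█·
··█·█·
·v····
······
······
[21] ······
······
······
··██··
·█··█·
··█·█·
<█····
······
······
[22] ······
······
······
··██··
·█··█·
^·█·█·
██····
······
······
[23] ······
······
······
··██··
·█··█·
█>█·█·
██····
······
······
[24] ······
······
······
··██··
·█··█·
███·█·
█v····
······
······
[25] ······
······
······
··██··
·█··█·
███·█·
█·>···
······
······
[26] ······
······
······
··██··
·█··█·
███·█·
█·█···
··v···
······
[27] ······
······
······
··██··
·█··█·
███·█·
█·█···
·<█···
······
[28] ······
······
······
··██··
·█··█·
███·█·
█^█···
·██···
······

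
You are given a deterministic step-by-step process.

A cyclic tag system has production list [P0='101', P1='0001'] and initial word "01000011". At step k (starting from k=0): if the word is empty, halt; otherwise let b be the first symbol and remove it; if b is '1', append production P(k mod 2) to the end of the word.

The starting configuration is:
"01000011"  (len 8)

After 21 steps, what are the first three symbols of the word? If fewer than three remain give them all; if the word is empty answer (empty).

[0] "01000011"  (len 8)
[1] "1000011"  (len 7)
[2] "0000110001"  (len 10)
[3] "000110001"  (len 9)
[4] "00110001"  (len 8)
[5] "0110001"  (len 7)
[6] "110001"  (len 6)
[7] "10001101"  (len 8)
[8] "00011010001"  (len 11)
[9] "0011010001"  (len 10)
[10] "011010001"  (len 9)
[11] "11010001"  (len 8)
[12] "10100010001"  (len 11)
[13] "0100010001101"  (len 13)
[14] "100010001101"  (len 12)
[15] "00010001101101"  (len 14)
[16] "0010001101101"  (len 13)
[17] "010001101101"  (len 12)
[18] "10001101101"  (len 11)
[19] "0001101101101"  (len 13)
[20] "001101101101"  (len 12)
[21] "01101101101"  (len 11)

011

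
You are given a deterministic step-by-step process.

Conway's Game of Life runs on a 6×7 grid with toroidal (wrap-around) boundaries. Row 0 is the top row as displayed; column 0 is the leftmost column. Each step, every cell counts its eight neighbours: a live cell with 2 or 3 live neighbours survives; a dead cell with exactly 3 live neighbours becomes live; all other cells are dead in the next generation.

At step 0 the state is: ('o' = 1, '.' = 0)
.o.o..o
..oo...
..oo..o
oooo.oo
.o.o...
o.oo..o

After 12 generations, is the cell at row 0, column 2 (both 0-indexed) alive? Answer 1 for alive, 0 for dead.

t=0: .o.o..o
..oo...
..oo..o
oooo.oo
.o.o...
o.oo..o
t=1: .o..o.o
oo..o..
.....oo
.....oo
.....o.
...oo.o
t=2: .oo.o.o
.o..o..
....o..
....o..
.......
o..oo.o
t=3: .oo.o.o
ooo.o..
...ooo.
.......
...ooo.
ooooo.o
t=4: ....o.o
o.....o
.ooooo.
.......
oo...oo
......o
t=5: ......o
ooo...o
ooooooo
...o...
o....oo
.......
t=6: .o....o
....o..
....oo.
...o...
......o
o....o.
t=7: o....oo
....o..
...ooo.
....oo.
......o
o....o.
t=8: o...oo.
...o...
...o...
...o..o
....o.o
o....o.
t=9: ....oo.
...o...
..ooo..
...ooo.
o...o.o
o......
t=10: ....o..
..o..o.
..o..o.
..o...o
o..oo.o
o...o..
t=11: ...ooo.
...ooo.
.ooo.oo
ooo.o.o
oo.oo.o
o...o.o
t=12: .......
.......
.......
.......
....o..
.oo....

0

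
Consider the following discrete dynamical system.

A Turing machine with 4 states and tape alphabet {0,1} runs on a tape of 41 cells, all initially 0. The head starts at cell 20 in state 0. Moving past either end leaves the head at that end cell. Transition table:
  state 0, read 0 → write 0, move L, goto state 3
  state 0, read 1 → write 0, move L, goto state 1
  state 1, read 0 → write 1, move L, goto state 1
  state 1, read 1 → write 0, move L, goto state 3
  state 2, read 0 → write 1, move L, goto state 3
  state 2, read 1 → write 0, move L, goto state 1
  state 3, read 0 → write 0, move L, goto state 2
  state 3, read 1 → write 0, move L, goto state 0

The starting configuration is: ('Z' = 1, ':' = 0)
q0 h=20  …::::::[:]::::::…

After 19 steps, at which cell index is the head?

gen 0: q0 h=20  …::::::[:]::::::…
gen 1: q3 h=19  …::::::[:]::::::…
gen 2: q2 h=18  …::::::[:]::::::…
gen 3: q3 h=17  …::::::[:]Z:::::…
gen 4: q2 h=16  …::::::[:]:Z::::…
gen 5: q3 h=15  …::::::[:]Z:Z:::…
gen 6: q2 h=14  …::::::[:]:Z:Z::…
gen 7: q3 h=13  …::::::[:]Z:Z:Z:…
gen 8: q2 h=12  …::::::[:]:Z:Z:Z…
gen 9: q3 h=11  …::::::[:]Z:Z:Z:…
gen 10: q2 h=10  …::::::[:]:Z:Z:Z…
gen 11: q3 h= 9  …::::::[:]Z:Z:Z:…
gen 12: q2 h= 8  …::::::[:]:Z:Z:Z…
gen 13: q3 h= 7  …::::::[:]Z:Z:Z:…
gen 14: q2 h= 6  |::::::[:]:Z:Z:Z…
gen 15: q3 h= 5  |:::::[:]Z:Z:Z:…
gen 16: q2 h= 4  |::::[:]:Z:Z:Z…
gen 17: q3 h= 3  |:::[:]Z:Z:Z:…
gen 18: q2 h= 2  |::[:]:Z:Z:Z…
gen 19: q3 h= 1  |:[:]Z:Z:Z:…

1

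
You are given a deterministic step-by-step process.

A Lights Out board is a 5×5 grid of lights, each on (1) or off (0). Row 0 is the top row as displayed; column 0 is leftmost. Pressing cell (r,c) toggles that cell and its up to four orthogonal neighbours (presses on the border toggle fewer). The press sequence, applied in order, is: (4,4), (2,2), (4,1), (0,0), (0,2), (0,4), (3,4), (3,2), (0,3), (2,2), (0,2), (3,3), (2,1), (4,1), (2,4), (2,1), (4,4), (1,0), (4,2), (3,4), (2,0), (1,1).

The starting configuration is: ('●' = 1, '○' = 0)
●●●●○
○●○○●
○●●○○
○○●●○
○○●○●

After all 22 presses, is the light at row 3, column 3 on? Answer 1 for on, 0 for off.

1

[0] ●●●●○
○●○○●
○●●○○
○○●●○
○○●○●
[1] ●●●●○
○●○○●
○●●○○
○○●●●
○○●●○
[2] ●●●●○
○●●○●
○○○●○
○○○●●
○○●●○
[3] ●●●●○
○●●○●
○○○●○
○●○●●
●●○●○
[4] ○○●●○
●●●○●
○○○●○
○●○●●
●●○●○
[5] ○●○○○
●●○○●
○○○●○
○●○●●
●●○●○
[6] ○●○●●
●●○○○
○○○●○
○●○●●
●●○●○
[7] ○●○●●
●●○○○
○○○●●
○●○○○
●●○●●
[8] ○●○●●
●●○○○
○○●●●
○○●●○
●●●●●
[9] ○●●○○
●●○●○
○○●●●
○○●●○
●●●●●
[10] ○●●○○
●●●●○
○●○○●
○○○●○
●●●●●
[11] ○○○●○
●●○●○
○●○○●
○○○●○
●●●●●
[12] ○○○●○
●●○●○
○●○●●
○○●○●
●●●○●
[13] ○○○●○
●○○●○
●○●●●
○●●○●
●●●○●
[14] ○○○●○
●○○●○
●○●●●
○○●○●
○○○○●
[15] ○○○●○
●○○●●
●○●○○
○○●○○
○○○○●
[16] ○○○●○
●●○●●
○●○○○
○●●○○
○○○○●
[17] ○○○●○
●●○●●
○●○○○
○●●○●
○○○●○
[18] ●○○●○
○○○●●
●●○○○
○●●○●
○○○●○
[19] ●○○●○
○○○●●
●●○○○
○●○○●
○●●○○
[20] ●○○●○
○○○●●
●●○○●
○●○●○
○●●○●
[21] ●○○●○
●○○●●
○○○○●
●●○●○
○●●○●
[22] ●●○●○
○●●●●
○●○○●
●●○●○
○●●○●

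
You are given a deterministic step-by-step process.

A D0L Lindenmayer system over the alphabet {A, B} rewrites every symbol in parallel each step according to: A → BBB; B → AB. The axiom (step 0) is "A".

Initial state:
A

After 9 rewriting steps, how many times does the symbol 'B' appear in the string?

1524

[0] A
[1] BBB
[2] ABABAB
[3] BBBABBBBABBBBAB
[4] ABABABBBBABABABABBBBABABABABBBBAB
[5] BBBABBBBABBBBABABABABBBBABBBBABBBBABBBBABABABABBBBABBBBABBBBABBBBABABABABBBBAB
[6] ABABABBBBABABABABBBBABABABABBBBABBBBABBBBABBBBABABABABBBBA…BABABBBBABABABABBBBABABABABBBBABBBBABBBBABBBBABABABABBBBAB  (len 177)
[7] BBBABBBBABBBBABABABABBBBABBBBABBBBABBBBABABABABBBBABBBBABB…BABABBBBABABABABBBBABABABABBBBABBBBABBBBABBBBABABABABBBBAB  (len 411)
[8] ABABABBBBABABABABBBBABABABABBBBABBBBABBBBABBBBABABABABBBBA…BABABBBBABABABABBBBABABABABBBBABBBBABBBBABBBBABABABABBBBAB  (len 942)
[9] BBBABBBBABBBBABABABABBBBABBBBABBBBABBBBABABABABBBBABBBBABB…BABABBBBABABABABBBBABABABABBBBABBBBABBBBABBBBABABABABBBBAB  (len 2175)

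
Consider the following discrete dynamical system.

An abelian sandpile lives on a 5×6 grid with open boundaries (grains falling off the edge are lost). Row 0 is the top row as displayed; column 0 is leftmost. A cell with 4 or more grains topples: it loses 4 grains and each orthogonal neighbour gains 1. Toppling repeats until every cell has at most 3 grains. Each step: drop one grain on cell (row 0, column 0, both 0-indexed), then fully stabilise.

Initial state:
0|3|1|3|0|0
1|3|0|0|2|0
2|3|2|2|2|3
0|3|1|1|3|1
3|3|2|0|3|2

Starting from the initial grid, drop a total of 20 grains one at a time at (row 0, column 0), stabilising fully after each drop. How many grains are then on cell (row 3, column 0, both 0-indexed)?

step 0: 0|3|1|3|0|0
1|3|0|0|2|0
2|3|2|2|2|3
0|3|1|1|3|1
3|3|2|0|3|2
step 1: 1|3|1|3|0|0
1|3|0|0|2|0
2|3|2|2|2|3
0|3|1|1|3|1
3|3|2|0|3|2
step 2: 2|3|1|3|0|0
1|3|0|0|2|0
2|3|2|2|2|3
0|3|1|1|3|1
3|3|2|0|3|2
step 3: 3|3|1|3|0|0
1|3|0|0|2|0
2|3|2|2|2|3
0|3|1|1|3|1
3|3|2|0|3|2
step 4: 1|1|2|3|0|0
3|1|1|0|2|0
3|1|3|2|2|3
2|1|2|1|3|1
0|1|3|0|3|2
step 5: 2|1|2|3|0|0
3|1|1|0|2|0
3|1|3|2|2|3
2|1|2|1|3|1
0|1|3|0|3|2
step 6: 3|1|2|3|0|0
3|1|1|0|2|0
3|1|3|2|2|3
2|1|2|1|3|1
0|1|3|0|3|2
step 7: 1|2|2|3|0|0
1|2|1|0|2|0
0|2|3|2|2|3
3|1|2|1|3|1
0|1|3|0|3|2
step 8: 2|2|2|3|0|0
1|2|1|0|2|0
0|2|3|2|2|3
3|1|2|1|3|1
0|1|3|0|3|2
step 9: 3|2|2|3|0|0
1|2|1|0|2|0
0|2|3|2|2|3
3|1|2|1|3|1
0|1|3|0|3|2
step 10: 0|3|2|3|0|0
2|2|1|0|2|0
0|2|3|2|2|3
3|1|2|1|3|1
0|1|3|0|3|2
step 11: 1|3|2|3|0|0
2|2|1|0|2|0
0|2|3|2|2|3
3|1|2|1|3|1
0|1|3|0|3|2
step 12: 2|3|2|3|0|0
2|2|1|0|2|0
0|2|3|2|2|3
3|1|2|1|3|1
0|1|3|0|3|2
step 13: 3|3|2|3|0|0
2|2|1|0|2|0
0|2|3|2|2|3
3|1|2|1|3|1
0|1|3|0|3|2
step 14: 1|0|3|3|0|0
3|3|1|0|2|0
0|2|3|2|2|3
3|1|2|1|3|1
0|1|3|0|3|2
step 15: 2|0|3|3|0|0
3|3|1|0|2|0
0|2|3|2|2|3
3|1|2|1|3|1
0|1|3|0|3|2
step 16: 3|0|3|3|0|0
3|3|1|0|2|0
0|2|3|2|2|3
3|1|2|1|3|1
0|1|3|0|3|2
step 17: 1|2|3|3|0|0
1|0|2|0|2|0
1|3|3|2|2|3
3|1|2|1|3|1
0|1|3|0|3|2
step 18: 2|2|3|3|0|0
1|0|2|0|2|0
1|3|3|2|2|3
3|1|2|1|3|1
0|1|3|0|3|2
step 19: 3|2|3|3|0|0
1|0|2|0|2|0
1|3|3|2|2|3
3|1|2|1|3|1
0|1|3|0|3|2
step 20: 0|3|3|3|0|0
2|0|2|0|2|0
1|3|3|2|2|3
3|1|2|1|3|1
0|1|3|0|3|2

3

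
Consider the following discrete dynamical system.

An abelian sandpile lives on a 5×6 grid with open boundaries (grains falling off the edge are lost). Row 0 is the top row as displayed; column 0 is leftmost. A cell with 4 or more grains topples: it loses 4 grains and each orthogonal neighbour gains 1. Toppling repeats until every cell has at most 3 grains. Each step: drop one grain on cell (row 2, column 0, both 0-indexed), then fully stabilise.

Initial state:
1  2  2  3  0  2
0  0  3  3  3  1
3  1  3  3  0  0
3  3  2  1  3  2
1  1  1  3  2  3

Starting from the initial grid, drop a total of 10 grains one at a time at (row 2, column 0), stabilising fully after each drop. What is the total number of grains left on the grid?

0) 1  2  2  3  0  2
0  0  3  3  3  1
3  1  3  3  0  0
3  3  2  1  3  2
1  1  1  3  2  3
1) 1  2  2  3  0  2
1  0  3  3  3  1
1  3  3  3  0  0
1  0  3  1  3  2
2  2  1  3  2  3
2) 1  2  2  3  0  2
1  0  3  3  3  1
2  3  3  3  0  0
1  0  3  1  3  2
2  2  1  3  2  3
3) 1  2  2  3  0  2
1  0  3  3  3  1
3  3  3  3  0  0
1  0  3  1  3  2
2  2  1  3  2  3
4) 1  3  0  1  2  2
2  2  2  3  0  2
1  1  3  1  2  0
2  2  0  3  3  2
2  2  2  3  2  3
5) 1  3  0  1  2  2
2  2  2  3  0  2
2  1  3  1  2  0
2  2  0  3  3  2
2  2  2  3  2  3
6) 1  3  0  1  2  2
2  2  2  3  0  2
3  1  3  1  2  0
2  2  0  3  3  2
2  2  2  3  2  3
7) 1  3  0  1  2  2
3  2  2  3  0  2
0  2  3  1  2  0
3  2  0  3  3  2
2  2  2  3  2  3
8) 1  3  0  1  2  2
3  2  2  3  0  2
1  2  3  1  2  0
3  2  0  3  3  2
2  2  2  3  2  3
9) 1  3  0  1  2  2
3  2  2  3  0  2
2  2  3  1  2  0
3  2  0  3  3  2
2  2  2  3  2  3
10) 1  3  0  1  2  2
3  2  2  3  0  2
3  2  3  1  2  0
3  2  0  3  3  2
2  2  2  3  2  3

59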